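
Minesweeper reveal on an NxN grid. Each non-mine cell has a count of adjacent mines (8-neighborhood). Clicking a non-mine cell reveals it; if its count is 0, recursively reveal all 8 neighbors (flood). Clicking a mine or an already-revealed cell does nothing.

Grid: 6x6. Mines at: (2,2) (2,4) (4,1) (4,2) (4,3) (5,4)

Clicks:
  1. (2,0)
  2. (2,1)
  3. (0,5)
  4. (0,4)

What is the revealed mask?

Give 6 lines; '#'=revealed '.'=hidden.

Answer: ######
######
##....
##....
......
......

Derivation:
Click 1 (2,0) count=0: revealed 16 new [(0,0) (0,1) (0,2) (0,3) (0,4) (0,5) (1,0) (1,1) (1,2) (1,3) (1,4) (1,5) (2,0) (2,1) (3,0) (3,1)] -> total=16
Click 2 (2,1) count=1: revealed 0 new [(none)] -> total=16
Click 3 (0,5) count=0: revealed 0 new [(none)] -> total=16
Click 4 (0,4) count=0: revealed 0 new [(none)] -> total=16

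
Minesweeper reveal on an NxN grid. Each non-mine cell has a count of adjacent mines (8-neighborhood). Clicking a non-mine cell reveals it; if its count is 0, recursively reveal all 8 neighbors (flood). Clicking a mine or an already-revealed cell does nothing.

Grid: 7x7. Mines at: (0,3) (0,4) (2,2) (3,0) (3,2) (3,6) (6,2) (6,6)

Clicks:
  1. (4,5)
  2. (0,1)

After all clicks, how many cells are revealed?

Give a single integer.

Click 1 (4,5) count=1: revealed 1 new [(4,5)] -> total=1
Click 2 (0,1) count=0: revealed 8 new [(0,0) (0,1) (0,2) (1,0) (1,1) (1,2) (2,0) (2,1)] -> total=9

Answer: 9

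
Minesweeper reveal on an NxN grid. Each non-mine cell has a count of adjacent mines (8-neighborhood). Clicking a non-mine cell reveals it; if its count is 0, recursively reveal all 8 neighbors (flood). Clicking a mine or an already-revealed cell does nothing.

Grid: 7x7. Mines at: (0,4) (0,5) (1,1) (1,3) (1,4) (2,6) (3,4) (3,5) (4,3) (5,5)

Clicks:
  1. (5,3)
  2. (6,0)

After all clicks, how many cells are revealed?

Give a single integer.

Click 1 (5,3) count=1: revealed 1 new [(5,3)] -> total=1
Click 2 (6,0) count=0: revealed 18 new [(2,0) (2,1) (2,2) (3,0) (3,1) (3,2) (4,0) (4,1) (4,2) (5,0) (5,1) (5,2) (5,4) (6,0) (6,1) (6,2) (6,3) (6,4)] -> total=19

Answer: 19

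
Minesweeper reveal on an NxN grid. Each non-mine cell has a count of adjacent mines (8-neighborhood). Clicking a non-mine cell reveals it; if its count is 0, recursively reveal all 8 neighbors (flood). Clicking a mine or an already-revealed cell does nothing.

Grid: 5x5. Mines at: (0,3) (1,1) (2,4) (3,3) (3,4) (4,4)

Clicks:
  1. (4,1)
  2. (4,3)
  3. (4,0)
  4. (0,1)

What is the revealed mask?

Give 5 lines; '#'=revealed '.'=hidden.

Click 1 (4,1) count=0: revealed 9 new [(2,0) (2,1) (2,2) (3,0) (3,1) (3,2) (4,0) (4,1) (4,2)] -> total=9
Click 2 (4,3) count=3: revealed 1 new [(4,3)] -> total=10
Click 3 (4,0) count=0: revealed 0 new [(none)] -> total=10
Click 4 (0,1) count=1: revealed 1 new [(0,1)] -> total=11

Answer: .#...
.....
###..
###..
####.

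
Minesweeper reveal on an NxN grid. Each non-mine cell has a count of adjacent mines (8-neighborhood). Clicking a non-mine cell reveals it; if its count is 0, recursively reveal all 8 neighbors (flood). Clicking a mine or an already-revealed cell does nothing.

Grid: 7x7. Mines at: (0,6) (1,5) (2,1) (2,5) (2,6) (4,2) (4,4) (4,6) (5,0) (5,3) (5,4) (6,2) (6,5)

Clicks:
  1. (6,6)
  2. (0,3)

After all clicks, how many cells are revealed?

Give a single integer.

Click 1 (6,6) count=1: revealed 1 new [(6,6)] -> total=1
Click 2 (0,3) count=0: revealed 16 new [(0,0) (0,1) (0,2) (0,3) (0,4) (1,0) (1,1) (1,2) (1,3) (1,4) (2,2) (2,3) (2,4) (3,2) (3,3) (3,4)] -> total=17

Answer: 17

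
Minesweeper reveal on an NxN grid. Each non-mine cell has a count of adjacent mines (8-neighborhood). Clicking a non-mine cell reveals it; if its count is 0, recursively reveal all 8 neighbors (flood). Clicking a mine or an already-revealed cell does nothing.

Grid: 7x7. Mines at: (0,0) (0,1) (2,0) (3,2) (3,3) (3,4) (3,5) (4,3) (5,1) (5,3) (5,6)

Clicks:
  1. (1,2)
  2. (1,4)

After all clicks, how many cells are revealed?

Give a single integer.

Answer: 15

Derivation:
Click 1 (1,2) count=1: revealed 1 new [(1,2)] -> total=1
Click 2 (1,4) count=0: revealed 14 new [(0,2) (0,3) (0,4) (0,5) (0,6) (1,3) (1,4) (1,5) (1,6) (2,2) (2,3) (2,4) (2,5) (2,6)] -> total=15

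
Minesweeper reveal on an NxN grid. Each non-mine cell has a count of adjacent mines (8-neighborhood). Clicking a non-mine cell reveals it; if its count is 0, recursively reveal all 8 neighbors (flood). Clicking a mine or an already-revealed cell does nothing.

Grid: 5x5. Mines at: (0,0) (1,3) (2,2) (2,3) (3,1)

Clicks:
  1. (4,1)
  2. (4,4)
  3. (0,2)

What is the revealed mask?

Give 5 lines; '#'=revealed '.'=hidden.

Answer: ..#..
.....
.....
..###
.####

Derivation:
Click 1 (4,1) count=1: revealed 1 new [(4,1)] -> total=1
Click 2 (4,4) count=0: revealed 6 new [(3,2) (3,3) (3,4) (4,2) (4,3) (4,4)] -> total=7
Click 3 (0,2) count=1: revealed 1 new [(0,2)] -> total=8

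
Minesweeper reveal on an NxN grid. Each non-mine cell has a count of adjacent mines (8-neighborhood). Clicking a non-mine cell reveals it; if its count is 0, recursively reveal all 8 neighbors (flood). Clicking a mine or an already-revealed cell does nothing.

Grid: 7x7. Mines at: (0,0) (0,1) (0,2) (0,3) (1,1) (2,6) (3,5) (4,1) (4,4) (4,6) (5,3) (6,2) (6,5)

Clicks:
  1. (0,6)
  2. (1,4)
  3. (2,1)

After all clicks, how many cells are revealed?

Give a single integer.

Answer: 7

Derivation:
Click 1 (0,6) count=0: revealed 6 new [(0,4) (0,5) (0,6) (1,4) (1,5) (1,6)] -> total=6
Click 2 (1,4) count=1: revealed 0 new [(none)] -> total=6
Click 3 (2,1) count=1: revealed 1 new [(2,1)] -> total=7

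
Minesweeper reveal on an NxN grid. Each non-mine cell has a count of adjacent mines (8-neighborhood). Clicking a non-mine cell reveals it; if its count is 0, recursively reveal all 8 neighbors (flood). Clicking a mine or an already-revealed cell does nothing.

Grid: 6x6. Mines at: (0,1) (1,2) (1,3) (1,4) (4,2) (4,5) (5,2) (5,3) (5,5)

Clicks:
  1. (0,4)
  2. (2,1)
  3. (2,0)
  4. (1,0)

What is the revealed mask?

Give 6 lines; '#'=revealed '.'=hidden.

Click 1 (0,4) count=2: revealed 1 new [(0,4)] -> total=1
Click 2 (2,1) count=1: revealed 1 new [(2,1)] -> total=2
Click 3 (2,0) count=0: revealed 9 new [(1,0) (1,1) (2,0) (3,0) (3,1) (4,0) (4,1) (5,0) (5,1)] -> total=11
Click 4 (1,0) count=1: revealed 0 new [(none)] -> total=11

Answer: ....#.
##....
##....
##....
##....
##....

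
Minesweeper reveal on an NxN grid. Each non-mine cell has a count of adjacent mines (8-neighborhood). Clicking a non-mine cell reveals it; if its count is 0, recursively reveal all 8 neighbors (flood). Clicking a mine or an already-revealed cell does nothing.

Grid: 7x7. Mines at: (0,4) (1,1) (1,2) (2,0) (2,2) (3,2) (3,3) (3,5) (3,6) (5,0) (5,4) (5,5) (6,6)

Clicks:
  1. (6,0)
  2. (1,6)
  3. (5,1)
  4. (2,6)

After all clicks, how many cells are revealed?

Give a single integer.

Answer: 8

Derivation:
Click 1 (6,0) count=1: revealed 1 new [(6,0)] -> total=1
Click 2 (1,6) count=0: revealed 6 new [(0,5) (0,6) (1,5) (1,6) (2,5) (2,6)] -> total=7
Click 3 (5,1) count=1: revealed 1 new [(5,1)] -> total=8
Click 4 (2,6) count=2: revealed 0 new [(none)] -> total=8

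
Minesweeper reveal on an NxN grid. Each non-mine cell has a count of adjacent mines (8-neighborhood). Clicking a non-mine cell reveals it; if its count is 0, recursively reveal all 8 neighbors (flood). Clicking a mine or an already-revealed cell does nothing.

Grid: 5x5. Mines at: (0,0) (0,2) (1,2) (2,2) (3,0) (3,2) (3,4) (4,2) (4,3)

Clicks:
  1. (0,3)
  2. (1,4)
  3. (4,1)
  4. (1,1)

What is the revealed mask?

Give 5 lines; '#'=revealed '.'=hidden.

Answer: ...##
.#.##
...##
.....
.#...

Derivation:
Click 1 (0,3) count=2: revealed 1 new [(0,3)] -> total=1
Click 2 (1,4) count=0: revealed 5 new [(0,4) (1,3) (1,4) (2,3) (2,4)] -> total=6
Click 3 (4,1) count=3: revealed 1 new [(4,1)] -> total=7
Click 4 (1,1) count=4: revealed 1 new [(1,1)] -> total=8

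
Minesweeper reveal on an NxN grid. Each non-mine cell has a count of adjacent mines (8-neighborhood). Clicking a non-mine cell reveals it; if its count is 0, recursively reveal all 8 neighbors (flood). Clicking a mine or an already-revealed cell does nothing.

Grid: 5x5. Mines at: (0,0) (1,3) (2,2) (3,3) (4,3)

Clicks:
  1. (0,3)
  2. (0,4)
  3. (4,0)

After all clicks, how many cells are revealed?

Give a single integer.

Answer: 12

Derivation:
Click 1 (0,3) count=1: revealed 1 new [(0,3)] -> total=1
Click 2 (0,4) count=1: revealed 1 new [(0,4)] -> total=2
Click 3 (4,0) count=0: revealed 10 new [(1,0) (1,1) (2,0) (2,1) (3,0) (3,1) (3,2) (4,0) (4,1) (4,2)] -> total=12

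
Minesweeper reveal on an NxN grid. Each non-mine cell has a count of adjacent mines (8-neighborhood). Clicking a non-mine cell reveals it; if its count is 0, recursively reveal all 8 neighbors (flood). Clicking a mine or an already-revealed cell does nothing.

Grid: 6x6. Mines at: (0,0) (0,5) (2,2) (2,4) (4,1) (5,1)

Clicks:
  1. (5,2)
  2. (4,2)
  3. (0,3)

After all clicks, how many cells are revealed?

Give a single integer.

Click 1 (5,2) count=2: revealed 1 new [(5,2)] -> total=1
Click 2 (4,2) count=2: revealed 1 new [(4,2)] -> total=2
Click 3 (0,3) count=0: revealed 8 new [(0,1) (0,2) (0,3) (0,4) (1,1) (1,2) (1,3) (1,4)] -> total=10

Answer: 10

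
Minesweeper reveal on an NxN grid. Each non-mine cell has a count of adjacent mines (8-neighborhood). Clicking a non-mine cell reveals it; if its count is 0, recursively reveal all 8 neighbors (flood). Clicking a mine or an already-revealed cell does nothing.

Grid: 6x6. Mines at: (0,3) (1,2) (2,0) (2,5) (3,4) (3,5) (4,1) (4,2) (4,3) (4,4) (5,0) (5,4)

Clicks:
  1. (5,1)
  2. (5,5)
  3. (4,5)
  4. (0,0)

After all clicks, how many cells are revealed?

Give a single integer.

Click 1 (5,1) count=3: revealed 1 new [(5,1)] -> total=1
Click 2 (5,5) count=2: revealed 1 new [(5,5)] -> total=2
Click 3 (4,5) count=4: revealed 1 new [(4,5)] -> total=3
Click 4 (0,0) count=0: revealed 4 new [(0,0) (0,1) (1,0) (1,1)] -> total=7

Answer: 7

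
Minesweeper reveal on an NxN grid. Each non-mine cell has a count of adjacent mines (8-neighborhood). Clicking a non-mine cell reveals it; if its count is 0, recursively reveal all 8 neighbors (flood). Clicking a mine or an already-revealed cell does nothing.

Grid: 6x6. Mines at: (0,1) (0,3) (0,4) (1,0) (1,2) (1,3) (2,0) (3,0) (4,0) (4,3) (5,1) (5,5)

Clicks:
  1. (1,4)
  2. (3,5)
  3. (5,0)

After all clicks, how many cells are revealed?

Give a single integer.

Click 1 (1,4) count=3: revealed 1 new [(1,4)] -> total=1
Click 2 (3,5) count=0: revealed 7 new [(1,5) (2,4) (2,5) (3,4) (3,5) (4,4) (4,5)] -> total=8
Click 3 (5,0) count=2: revealed 1 new [(5,0)] -> total=9

Answer: 9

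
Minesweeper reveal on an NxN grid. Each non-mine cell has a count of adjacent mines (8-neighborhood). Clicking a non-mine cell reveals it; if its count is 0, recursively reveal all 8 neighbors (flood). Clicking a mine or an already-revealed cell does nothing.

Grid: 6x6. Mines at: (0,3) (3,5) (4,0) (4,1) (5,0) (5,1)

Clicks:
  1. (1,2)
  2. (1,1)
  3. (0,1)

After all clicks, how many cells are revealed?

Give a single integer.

Answer: 26

Derivation:
Click 1 (1,2) count=1: revealed 1 new [(1,2)] -> total=1
Click 2 (1,1) count=0: revealed 25 new [(0,0) (0,1) (0,2) (1,0) (1,1) (1,3) (1,4) (2,0) (2,1) (2,2) (2,3) (2,4) (3,0) (3,1) (3,2) (3,3) (3,4) (4,2) (4,3) (4,4) (4,5) (5,2) (5,3) (5,4) (5,5)] -> total=26
Click 3 (0,1) count=0: revealed 0 new [(none)] -> total=26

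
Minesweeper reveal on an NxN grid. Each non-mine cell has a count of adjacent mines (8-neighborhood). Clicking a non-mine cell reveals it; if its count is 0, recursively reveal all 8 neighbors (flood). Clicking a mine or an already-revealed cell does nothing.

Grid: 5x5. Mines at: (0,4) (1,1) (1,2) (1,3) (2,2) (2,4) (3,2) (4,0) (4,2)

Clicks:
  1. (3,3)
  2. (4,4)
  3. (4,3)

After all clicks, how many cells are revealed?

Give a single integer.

Click 1 (3,3) count=4: revealed 1 new [(3,3)] -> total=1
Click 2 (4,4) count=0: revealed 3 new [(3,4) (4,3) (4,4)] -> total=4
Click 3 (4,3) count=2: revealed 0 new [(none)] -> total=4

Answer: 4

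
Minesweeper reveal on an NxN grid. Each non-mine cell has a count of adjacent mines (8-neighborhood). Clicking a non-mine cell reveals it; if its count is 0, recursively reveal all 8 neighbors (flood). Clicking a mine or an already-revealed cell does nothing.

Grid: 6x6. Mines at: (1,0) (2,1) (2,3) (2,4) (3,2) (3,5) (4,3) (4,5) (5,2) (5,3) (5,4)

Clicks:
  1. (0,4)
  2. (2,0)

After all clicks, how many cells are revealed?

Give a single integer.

Answer: 11

Derivation:
Click 1 (0,4) count=0: revealed 10 new [(0,1) (0,2) (0,3) (0,4) (0,5) (1,1) (1,2) (1,3) (1,4) (1,5)] -> total=10
Click 2 (2,0) count=2: revealed 1 new [(2,0)] -> total=11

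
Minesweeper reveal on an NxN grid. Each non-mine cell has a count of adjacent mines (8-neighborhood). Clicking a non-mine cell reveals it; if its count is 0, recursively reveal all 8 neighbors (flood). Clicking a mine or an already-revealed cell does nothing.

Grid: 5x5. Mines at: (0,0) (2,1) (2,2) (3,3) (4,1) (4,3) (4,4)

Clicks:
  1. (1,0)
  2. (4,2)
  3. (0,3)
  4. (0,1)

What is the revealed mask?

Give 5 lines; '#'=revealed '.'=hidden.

Click 1 (1,0) count=2: revealed 1 new [(1,0)] -> total=1
Click 2 (4,2) count=3: revealed 1 new [(4,2)] -> total=2
Click 3 (0,3) count=0: revealed 10 new [(0,1) (0,2) (0,3) (0,4) (1,1) (1,2) (1,3) (1,4) (2,3) (2,4)] -> total=12
Click 4 (0,1) count=1: revealed 0 new [(none)] -> total=12

Answer: .####
#####
...##
.....
..#..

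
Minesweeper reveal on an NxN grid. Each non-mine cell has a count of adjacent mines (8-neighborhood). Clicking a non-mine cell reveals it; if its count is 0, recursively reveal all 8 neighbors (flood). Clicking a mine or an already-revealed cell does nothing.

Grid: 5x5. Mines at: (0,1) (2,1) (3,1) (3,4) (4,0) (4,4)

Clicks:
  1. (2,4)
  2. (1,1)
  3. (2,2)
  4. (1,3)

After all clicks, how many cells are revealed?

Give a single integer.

Click 1 (2,4) count=1: revealed 1 new [(2,4)] -> total=1
Click 2 (1,1) count=2: revealed 1 new [(1,1)] -> total=2
Click 3 (2,2) count=2: revealed 1 new [(2,2)] -> total=3
Click 4 (1,3) count=0: revealed 7 new [(0,2) (0,3) (0,4) (1,2) (1,3) (1,4) (2,3)] -> total=10

Answer: 10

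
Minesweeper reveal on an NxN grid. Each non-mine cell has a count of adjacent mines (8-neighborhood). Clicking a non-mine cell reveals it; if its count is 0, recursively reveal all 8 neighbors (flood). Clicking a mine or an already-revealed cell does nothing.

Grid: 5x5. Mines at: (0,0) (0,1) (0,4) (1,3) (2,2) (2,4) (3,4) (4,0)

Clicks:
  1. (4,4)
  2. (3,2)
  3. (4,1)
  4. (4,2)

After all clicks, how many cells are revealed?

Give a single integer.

Click 1 (4,4) count=1: revealed 1 new [(4,4)] -> total=1
Click 2 (3,2) count=1: revealed 1 new [(3,2)] -> total=2
Click 3 (4,1) count=1: revealed 1 new [(4,1)] -> total=3
Click 4 (4,2) count=0: revealed 4 new [(3,1) (3,3) (4,2) (4,3)] -> total=7

Answer: 7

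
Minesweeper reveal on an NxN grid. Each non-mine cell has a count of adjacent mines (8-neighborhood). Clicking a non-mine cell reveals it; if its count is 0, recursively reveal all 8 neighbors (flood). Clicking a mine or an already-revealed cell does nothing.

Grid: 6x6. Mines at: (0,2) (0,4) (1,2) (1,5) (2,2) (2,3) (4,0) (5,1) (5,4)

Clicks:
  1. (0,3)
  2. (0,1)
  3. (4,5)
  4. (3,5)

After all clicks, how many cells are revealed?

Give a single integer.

Click 1 (0,3) count=3: revealed 1 new [(0,3)] -> total=1
Click 2 (0,1) count=2: revealed 1 new [(0,1)] -> total=2
Click 3 (4,5) count=1: revealed 1 new [(4,5)] -> total=3
Click 4 (3,5) count=0: revealed 5 new [(2,4) (2,5) (3,4) (3,5) (4,4)] -> total=8

Answer: 8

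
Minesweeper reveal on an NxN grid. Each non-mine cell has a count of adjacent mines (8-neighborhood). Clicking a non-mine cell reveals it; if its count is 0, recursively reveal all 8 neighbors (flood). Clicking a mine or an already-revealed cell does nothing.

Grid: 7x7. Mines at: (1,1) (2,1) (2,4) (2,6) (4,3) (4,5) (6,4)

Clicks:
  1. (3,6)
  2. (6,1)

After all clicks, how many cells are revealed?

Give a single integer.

Click 1 (3,6) count=2: revealed 1 new [(3,6)] -> total=1
Click 2 (6,1) count=0: revealed 14 new [(3,0) (3,1) (3,2) (4,0) (4,1) (4,2) (5,0) (5,1) (5,2) (5,3) (6,0) (6,1) (6,2) (6,3)] -> total=15

Answer: 15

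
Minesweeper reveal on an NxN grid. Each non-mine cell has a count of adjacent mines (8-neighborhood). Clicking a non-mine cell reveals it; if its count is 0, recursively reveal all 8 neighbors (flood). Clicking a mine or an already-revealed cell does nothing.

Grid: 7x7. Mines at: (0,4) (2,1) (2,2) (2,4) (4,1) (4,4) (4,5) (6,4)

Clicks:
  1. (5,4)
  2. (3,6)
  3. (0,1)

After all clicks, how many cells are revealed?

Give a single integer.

Click 1 (5,4) count=3: revealed 1 new [(5,4)] -> total=1
Click 2 (3,6) count=1: revealed 1 new [(3,6)] -> total=2
Click 3 (0,1) count=0: revealed 8 new [(0,0) (0,1) (0,2) (0,3) (1,0) (1,1) (1,2) (1,3)] -> total=10

Answer: 10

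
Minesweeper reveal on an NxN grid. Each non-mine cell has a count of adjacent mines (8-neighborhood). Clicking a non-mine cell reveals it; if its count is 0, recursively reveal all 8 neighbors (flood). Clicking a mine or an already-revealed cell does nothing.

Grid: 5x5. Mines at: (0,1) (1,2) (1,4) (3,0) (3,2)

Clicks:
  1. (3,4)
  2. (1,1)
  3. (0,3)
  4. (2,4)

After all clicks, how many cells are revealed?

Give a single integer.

Answer: 8

Derivation:
Click 1 (3,4) count=0: revealed 6 new [(2,3) (2,4) (3,3) (3,4) (4,3) (4,4)] -> total=6
Click 2 (1,1) count=2: revealed 1 new [(1,1)] -> total=7
Click 3 (0,3) count=2: revealed 1 new [(0,3)] -> total=8
Click 4 (2,4) count=1: revealed 0 new [(none)] -> total=8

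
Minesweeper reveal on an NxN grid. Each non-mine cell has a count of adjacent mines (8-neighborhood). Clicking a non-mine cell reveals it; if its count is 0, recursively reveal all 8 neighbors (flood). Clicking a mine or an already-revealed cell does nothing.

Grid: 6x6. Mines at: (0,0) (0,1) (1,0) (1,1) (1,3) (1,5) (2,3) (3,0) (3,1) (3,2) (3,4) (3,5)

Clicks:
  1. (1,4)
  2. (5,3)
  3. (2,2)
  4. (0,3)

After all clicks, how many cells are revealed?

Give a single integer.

Answer: 15

Derivation:
Click 1 (1,4) count=3: revealed 1 new [(1,4)] -> total=1
Click 2 (5,3) count=0: revealed 12 new [(4,0) (4,1) (4,2) (4,3) (4,4) (4,5) (5,0) (5,1) (5,2) (5,3) (5,4) (5,5)] -> total=13
Click 3 (2,2) count=5: revealed 1 new [(2,2)] -> total=14
Click 4 (0,3) count=1: revealed 1 new [(0,3)] -> total=15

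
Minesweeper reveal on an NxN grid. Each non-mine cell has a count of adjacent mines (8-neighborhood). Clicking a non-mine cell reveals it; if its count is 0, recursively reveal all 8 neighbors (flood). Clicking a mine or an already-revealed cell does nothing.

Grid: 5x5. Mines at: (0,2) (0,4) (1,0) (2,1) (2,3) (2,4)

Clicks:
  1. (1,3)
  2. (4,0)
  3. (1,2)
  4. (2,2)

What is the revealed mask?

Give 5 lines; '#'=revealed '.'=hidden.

Click 1 (1,3) count=4: revealed 1 new [(1,3)] -> total=1
Click 2 (4,0) count=0: revealed 10 new [(3,0) (3,1) (3,2) (3,3) (3,4) (4,0) (4,1) (4,2) (4,3) (4,4)] -> total=11
Click 3 (1,2) count=3: revealed 1 new [(1,2)] -> total=12
Click 4 (2,2) count=2: revealed 1 new [(2,2)] -> total=13

Answer: .....
..##.
..#..
#####
#####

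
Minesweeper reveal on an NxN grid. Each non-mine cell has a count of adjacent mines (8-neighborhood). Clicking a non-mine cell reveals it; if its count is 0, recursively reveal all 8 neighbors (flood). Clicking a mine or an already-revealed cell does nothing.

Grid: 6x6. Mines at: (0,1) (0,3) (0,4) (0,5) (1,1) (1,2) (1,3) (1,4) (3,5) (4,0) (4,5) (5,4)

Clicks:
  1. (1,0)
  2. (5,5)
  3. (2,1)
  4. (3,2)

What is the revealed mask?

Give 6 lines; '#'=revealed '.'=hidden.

Click 1 (1,0) count=2: revealed 1 new [(1,0)] -> total=1
Click 2 (5,5) count=2: revealed 1 new [(5,5)] -> total=2
Click 3 (2,1) count=2: revealed 1 new [(2,1)] -> total=3
Click 4 (3,2) count=0: revealed 14 new [(2,2) (2,3) (2,4) (3,1) (3,2) (3,3) (3,4) (4,1) (4,2) (4,3) (4,4) (5,1) (5,2) (5,3)] -> total=17

Answer: ......
#.....
.####.
.####.
.####.
.###.#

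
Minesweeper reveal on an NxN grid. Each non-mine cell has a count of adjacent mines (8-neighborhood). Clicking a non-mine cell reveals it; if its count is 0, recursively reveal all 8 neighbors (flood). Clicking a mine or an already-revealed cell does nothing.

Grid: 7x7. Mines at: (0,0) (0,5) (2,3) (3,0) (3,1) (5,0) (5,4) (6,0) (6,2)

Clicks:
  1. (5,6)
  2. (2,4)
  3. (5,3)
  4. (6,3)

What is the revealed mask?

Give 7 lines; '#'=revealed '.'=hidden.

Answer: .......
....###
....###
....###
....###
...#.##
...#.##

Derivation:
Click 1 (5,6) count=0: revealed 16 new [(1,4) (1,5) (1,6) (2,4) (2,5) (2,6) (3,4) (3,5) (3,6) (4,4) (4,5) (4,6) (5,5) (5,6) (6,5) (6,6)] -> total=16
Click 2 (2,4) count=1: revealed 0 new [(none)] -> total=16
Click 3 (5,3) count=2: revealed 1 new [(5,3)] -> total=17
Click 4 (6,3) count=2: revealed 1 new [(6,3)] -> total=18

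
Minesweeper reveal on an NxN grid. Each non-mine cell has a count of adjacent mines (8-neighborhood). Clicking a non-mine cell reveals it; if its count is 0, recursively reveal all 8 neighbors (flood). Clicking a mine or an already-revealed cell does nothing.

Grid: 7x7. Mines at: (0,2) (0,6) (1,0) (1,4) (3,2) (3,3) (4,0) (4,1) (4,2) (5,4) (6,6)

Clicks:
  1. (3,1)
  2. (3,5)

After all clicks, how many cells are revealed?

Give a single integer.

Click 1 (3,1) count=4: revealed 1 new [(3,1)] -> total=1
Click 2 (3,5) count=0: revealed 13 new [(1,5) (1,6) (2,4) (2,5) (2,6) (3,4) (3,5) (3,6) (4,4) (4,5) (4,6) (5,5) (5,6)] -> total=14

Answer: 14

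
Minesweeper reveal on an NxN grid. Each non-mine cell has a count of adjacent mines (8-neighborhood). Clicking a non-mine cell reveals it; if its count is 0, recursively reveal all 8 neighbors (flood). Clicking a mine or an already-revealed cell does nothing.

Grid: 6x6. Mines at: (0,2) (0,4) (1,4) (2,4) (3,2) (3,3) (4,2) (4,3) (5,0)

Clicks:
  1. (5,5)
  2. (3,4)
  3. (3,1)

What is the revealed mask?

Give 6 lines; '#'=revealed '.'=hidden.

Click 1 (5,5) count=0: revealed 6 new [(3,4) (3,5) (4,4) (4,5) (5,4) (5,5)] -> total=6
Click 2 (3,4) count=3: revealed 0 new [(none)] -> total=6
Click 3 (3,1) count=2: revealed 1 new [(3,1)] -> total=7

Answer: ......
......
......
.#..##
....##
....##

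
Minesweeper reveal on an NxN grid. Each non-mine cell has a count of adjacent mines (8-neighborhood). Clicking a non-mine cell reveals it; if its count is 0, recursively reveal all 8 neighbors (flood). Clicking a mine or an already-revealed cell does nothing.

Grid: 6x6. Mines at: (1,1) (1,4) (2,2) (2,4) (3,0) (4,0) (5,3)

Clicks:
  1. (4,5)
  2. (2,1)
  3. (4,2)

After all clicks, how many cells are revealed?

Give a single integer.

Answer: 8

Derivation:
Click 1 (4,5) count=0: revealed 6 new [(3,4) (3,5) (4,4) (4,5) (5,4) (5,5)] -> total=6
Click 2 (2,1) count=3: revealed 1 new [(2,1)] -> total=7
Click 3 (4,2) count=1: revealed 1 new [(4,2)] -> total=8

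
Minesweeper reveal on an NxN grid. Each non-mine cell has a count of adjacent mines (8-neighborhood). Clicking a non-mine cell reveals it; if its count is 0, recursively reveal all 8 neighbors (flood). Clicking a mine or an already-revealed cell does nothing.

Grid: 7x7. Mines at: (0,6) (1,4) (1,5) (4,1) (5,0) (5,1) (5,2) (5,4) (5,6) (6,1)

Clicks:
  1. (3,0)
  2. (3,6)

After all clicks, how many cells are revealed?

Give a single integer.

Answer: 27

Derivation:
Click 1 (3,0) count=1: revealed 1 new [(3,0)] -> total=1
Click 2 (3,6) count=0: revealed 26 new [(0,0) (0,1) (0,2) (0,3) (1,0) (1,1) (1,2) (1,3) (2,0) (2,1) (2,2) (2,3) (2,4) (2,5) (2,6) (3,1) (3,2) (3,3) (3,4) (3,5) (3,6) (4,2) (4,3) (4,4) (4,5) (4,6)] -> total=27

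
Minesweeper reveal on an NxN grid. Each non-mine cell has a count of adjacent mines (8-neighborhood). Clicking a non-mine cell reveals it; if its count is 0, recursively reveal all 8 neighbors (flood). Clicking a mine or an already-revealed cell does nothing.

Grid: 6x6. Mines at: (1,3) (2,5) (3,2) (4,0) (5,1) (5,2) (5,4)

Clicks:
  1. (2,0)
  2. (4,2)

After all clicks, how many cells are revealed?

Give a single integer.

Answer: 12

Derivation:
Click 1 (2,0) count=0: revealed 11 new [(0,0) (0,1) (0,2) (1,0) (1,1) (1,2) (2,0) (2,1) (2,2) (3,0) (3,1)] -> total=11
Click 2 (4,2) count=3: revealed 1 new [(4,2)] -> total=12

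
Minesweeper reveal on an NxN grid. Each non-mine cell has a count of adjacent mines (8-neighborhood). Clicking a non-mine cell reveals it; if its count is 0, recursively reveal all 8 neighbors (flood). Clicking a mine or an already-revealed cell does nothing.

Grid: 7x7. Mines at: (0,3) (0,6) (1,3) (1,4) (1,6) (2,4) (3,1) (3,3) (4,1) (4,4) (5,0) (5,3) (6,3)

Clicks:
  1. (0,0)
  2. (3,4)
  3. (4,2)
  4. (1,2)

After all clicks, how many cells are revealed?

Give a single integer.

Click 1 (0,0) count=0: revealed 9 new [(0,0) (0,1) (0,2) (1,0) (1,1) (1,2) (2,0) (2,1) (2,2)] -> total=9
Click 2 (3,4) count=3: revealed 1 new [(3,4)] -> total=10
Click 3 (4,2) count=4: revealed 1 new [(4,2)] -> total=11
Click 4 (1,2) count=2: revealed 0 new [(none)] -> total=11

Answer: 11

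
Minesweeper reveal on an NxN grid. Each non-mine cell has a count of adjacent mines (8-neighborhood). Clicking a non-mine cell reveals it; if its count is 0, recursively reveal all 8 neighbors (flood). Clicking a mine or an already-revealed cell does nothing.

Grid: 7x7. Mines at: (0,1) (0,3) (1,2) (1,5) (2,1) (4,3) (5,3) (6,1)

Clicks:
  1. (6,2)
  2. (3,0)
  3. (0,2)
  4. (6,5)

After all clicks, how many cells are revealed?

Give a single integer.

Answer: 18

Derivation:
Click 1 (6,2) count=2: revealed 1 new [(6,2)] -> total=1
Click 2 (3,0) count=1: revealed 1 new [(3,0)] -> total=2
Click 3 (0,2) count=3: revealed 1 new [(0,2)] -> total=3
Click 4 (6,5) count=0: revealed 15 new [(2,4) (2,5) (2,6) (3,4) (3,5) (3,6) (4,4) (4,5) (4,6) (5,4) (5,5) (5,6) (6,4) (6,5) (6,6)] -> total=18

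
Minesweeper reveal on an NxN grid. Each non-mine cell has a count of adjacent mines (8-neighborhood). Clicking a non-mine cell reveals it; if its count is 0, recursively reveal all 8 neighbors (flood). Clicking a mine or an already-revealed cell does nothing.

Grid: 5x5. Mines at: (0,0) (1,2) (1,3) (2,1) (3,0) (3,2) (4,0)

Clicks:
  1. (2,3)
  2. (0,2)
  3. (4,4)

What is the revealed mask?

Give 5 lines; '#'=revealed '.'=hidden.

Answer: ..#..
.....
...##
...##
...##

Derivation:
Click 1 (2,3) count=3: revealed 1 new [(2,3)] -> total=1
Click 2 (0,2) count=2: revealed 1 new [(0,2)] -> total=2
Click 3 (4,4) count=0: revealed 5 new [(2,4) (3,3) (3,4) (4,3) (4,4)] -> total=7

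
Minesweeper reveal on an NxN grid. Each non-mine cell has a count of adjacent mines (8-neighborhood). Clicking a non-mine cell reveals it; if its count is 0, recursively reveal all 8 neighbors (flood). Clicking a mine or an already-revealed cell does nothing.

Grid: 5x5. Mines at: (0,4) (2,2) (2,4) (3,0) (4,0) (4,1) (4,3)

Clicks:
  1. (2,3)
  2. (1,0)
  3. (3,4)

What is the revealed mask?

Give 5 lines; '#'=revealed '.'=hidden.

Click 1 (2,3) count=2: revealed 1 new [(2,3)] -> total=1
Click 2 (1,0) count=0: revealed 10 new [(0,0) (0,1) (0,2) (0,3) (1,0) (1,1) (1,2) (1,3) (2,0) (2,1)] -> total=11
Click 3 (3,4) count=2: revealed 1 new [(3,4)] -> total=12

Answer: ####.
####.
##.#.
....#
.....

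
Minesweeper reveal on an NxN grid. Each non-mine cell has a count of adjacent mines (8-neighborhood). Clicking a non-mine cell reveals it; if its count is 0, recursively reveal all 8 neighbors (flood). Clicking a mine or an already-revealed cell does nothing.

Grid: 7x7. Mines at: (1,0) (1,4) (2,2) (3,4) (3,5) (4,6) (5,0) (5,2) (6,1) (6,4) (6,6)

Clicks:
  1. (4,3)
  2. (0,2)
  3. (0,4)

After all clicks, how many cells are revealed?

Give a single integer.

Answer: 8

Derivation:
Click 1 (4,3) count=2: revealed 1 new [(4,3)] -> total=1
Click 2 (0,2) count=0: revealed 6 new [(0,1) (0,2) (0,3) (1,1) (1,2) (1,3)] -> total=7
Click 3 (0,4) count=1: revealed 1 new [(0,4)] -> total=8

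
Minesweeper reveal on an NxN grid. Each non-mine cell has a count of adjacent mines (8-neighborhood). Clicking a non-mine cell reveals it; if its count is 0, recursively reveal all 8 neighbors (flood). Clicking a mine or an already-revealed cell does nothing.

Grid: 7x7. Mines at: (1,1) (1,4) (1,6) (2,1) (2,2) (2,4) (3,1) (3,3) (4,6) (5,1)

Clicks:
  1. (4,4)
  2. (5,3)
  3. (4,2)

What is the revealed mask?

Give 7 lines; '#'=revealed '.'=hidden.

Answer: .......
.......
.......
.......
..####.
..#####
..#####

Derivation:
Click 1 (4,4) count=1: revealed 1 new [(4,4)] -> total=1
Click 2 (5,3) count=0: revealed 13 new [(4,2) (4,3) (4,5) (5,2) (5,3) (5,4) (5,5) (5,6) (6,2) (6,3) (6,4) (6,5) (6,6)] -> total=14
Click 3 (4,2) count=3: revealed 0 new [(none)] -> total=14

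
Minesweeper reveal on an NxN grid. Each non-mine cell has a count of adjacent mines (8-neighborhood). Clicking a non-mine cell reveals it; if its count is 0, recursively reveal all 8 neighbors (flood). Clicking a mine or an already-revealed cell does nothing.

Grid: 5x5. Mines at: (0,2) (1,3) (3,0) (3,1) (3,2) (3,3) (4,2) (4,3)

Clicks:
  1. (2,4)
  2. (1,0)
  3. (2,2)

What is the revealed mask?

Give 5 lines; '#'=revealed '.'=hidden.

Click 1 (2,4) count=2: revealed 1 new [(2,4)] -> total=1
Click 2 (1,0) count=0: revealed 6 new [(0,0) (0,1) (1,0) (1,1) (2,0) (2,1)] -> total=7
Click 3 (2,2) count=4: revealed 1 new [(2,2)] -> total=8

Answer: ##...
##...
###.#
.....
.....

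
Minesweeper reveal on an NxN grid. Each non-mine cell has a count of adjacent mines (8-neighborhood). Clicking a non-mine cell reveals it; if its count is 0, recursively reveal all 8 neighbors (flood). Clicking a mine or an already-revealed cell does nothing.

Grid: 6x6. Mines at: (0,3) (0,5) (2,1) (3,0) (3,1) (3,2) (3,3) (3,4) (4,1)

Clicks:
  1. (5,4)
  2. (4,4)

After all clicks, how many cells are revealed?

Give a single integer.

Answer: 8

Derivation:
Click 1 (5,4) count=0: revealed 8 new [(4,2) (4,3) (4,4) (4,5) (5,2) (5,3) (5,4) (5,5)] -> total=8
Click 2 (4,4) count=2: revealed 0 new [(none)] -> total=8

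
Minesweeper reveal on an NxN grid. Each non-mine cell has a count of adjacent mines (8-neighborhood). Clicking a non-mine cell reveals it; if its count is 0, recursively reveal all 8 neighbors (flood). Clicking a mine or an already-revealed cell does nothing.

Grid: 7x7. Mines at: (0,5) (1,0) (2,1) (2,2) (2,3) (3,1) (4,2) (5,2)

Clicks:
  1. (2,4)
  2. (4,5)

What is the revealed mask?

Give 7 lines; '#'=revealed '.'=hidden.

Answer: .......
....###
....###
...####
...####
...####
...####

Derivation:
Click 1 (2,4) count=1: revealed 1 new [(2,4)] -> total=1
Click 2 (4,5) count=0: revealed 21 new [(1,4) (1,5) (1,6) (2,5) (2,6) (3,3) (3,4) (3,5) (3,6) (4,3) (4,4) (4,5) (4,6) (5,3) (5,4) (5,5) (5,6) (6,3) (6,4) (6,5) (6,6)] -> total=22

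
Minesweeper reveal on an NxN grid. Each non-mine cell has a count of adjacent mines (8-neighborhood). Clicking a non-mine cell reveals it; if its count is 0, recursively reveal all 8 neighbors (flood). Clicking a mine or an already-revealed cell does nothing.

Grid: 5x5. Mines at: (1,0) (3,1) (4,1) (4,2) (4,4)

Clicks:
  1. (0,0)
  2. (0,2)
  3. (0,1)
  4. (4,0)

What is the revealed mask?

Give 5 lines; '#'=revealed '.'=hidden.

Click 1 (0,0) count=1: revealed 1 new [(0,0)] -> total=1
Click 2 (0,2) count=0: revealed 15 new [(0,1) (0,2) (0,3) (0,4) (1,1) (1,2) (1,3) (1,4) (2,1) (2,2) (2,3) (2,4) (3,2) (3,3) (3,4)] -> total=16
Click 3 (0,1) count=1: revealed 0 new [(none)] -> total=16
Click 4 (4,0) count=2: revealed 1 new [(4,0)] -> total=17

Answer: #####
.####
.####
..###
#....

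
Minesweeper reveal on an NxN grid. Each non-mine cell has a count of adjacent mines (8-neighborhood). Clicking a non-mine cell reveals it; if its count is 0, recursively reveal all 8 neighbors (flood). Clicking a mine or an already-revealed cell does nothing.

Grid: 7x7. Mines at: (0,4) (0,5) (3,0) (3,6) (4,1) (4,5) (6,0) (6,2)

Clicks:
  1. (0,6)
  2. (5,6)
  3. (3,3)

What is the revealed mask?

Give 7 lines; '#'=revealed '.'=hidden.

Answer: ####..#
######.
######.
.#####.
..###..
..###.#
.......

Derivation:
Click 1 (0,6) count=1: revealed 1 new [(0,6)] -> total=1
Click 2 (5,6) count=1: revealed 1 new [(5,6)] -> total=2
Click 3 (3,3) count=0: revealed 27 new [(0,0) (0,1) (0,2) (0,3) (1,0) (1,1) (1,2) (1,3) (1,4) (1,5) (2,0) (2,1) (2,2) (2,3) (2,4) (2,5) (3,1) (3,2) (3,3) (3,4) (3,5) (4,2) (4,3) (4,4) (5,2) (5,3) (5,4)] -> total=29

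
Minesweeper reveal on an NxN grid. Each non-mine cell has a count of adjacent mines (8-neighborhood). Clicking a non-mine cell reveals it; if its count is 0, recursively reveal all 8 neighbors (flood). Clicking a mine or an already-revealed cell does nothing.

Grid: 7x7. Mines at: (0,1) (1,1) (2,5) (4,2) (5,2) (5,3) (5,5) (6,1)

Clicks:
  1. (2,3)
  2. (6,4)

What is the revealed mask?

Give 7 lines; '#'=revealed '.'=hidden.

Answer: ..#####
..#####
..###..
..###..
.......
.......
....#..

Derivation:
Click 1 (2,3) count=0: revealed 16 new [(0,2) (0,3) (0,4) (0,5) (0,6) (1,2) (1,3) (1,4) (1,5) (1,6) (2,2) (2,3) (2,4) (3,2) (3,3) (3,4)] -> total=16
Click 2 (6,4) count=2: revealed 1 new [(6,4)] -> total=17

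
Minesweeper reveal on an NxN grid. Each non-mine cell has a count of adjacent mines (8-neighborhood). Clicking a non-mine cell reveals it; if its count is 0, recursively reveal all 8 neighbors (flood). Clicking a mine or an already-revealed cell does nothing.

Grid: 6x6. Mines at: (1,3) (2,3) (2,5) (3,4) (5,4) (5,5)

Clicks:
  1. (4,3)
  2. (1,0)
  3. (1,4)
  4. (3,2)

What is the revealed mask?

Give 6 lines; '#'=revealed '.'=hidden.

Click 1 (4,3) count=2: revealed 1 new [(4,3)] -> total=1
Click 2 (1,0) count=0: revealed 20 new [(0,0) (0,1) (0,2) (1,0) (1,1) (1,2) (2,0) (2,1) (2,2) (3,0) (3,1) (3,2) (3,3) (4,0) (4,1) (4,2) (5,0) (5,1) (5,2) (5,3)] -> total=21
Click 3 (1,4) count=3: revealed 1 new [(1,4)] -> total=22
Click 4 (3,2) count=1: revealed 0 new [(none)] -> total=22

Answer: ###...
###.#.
###...
####..
####..
####..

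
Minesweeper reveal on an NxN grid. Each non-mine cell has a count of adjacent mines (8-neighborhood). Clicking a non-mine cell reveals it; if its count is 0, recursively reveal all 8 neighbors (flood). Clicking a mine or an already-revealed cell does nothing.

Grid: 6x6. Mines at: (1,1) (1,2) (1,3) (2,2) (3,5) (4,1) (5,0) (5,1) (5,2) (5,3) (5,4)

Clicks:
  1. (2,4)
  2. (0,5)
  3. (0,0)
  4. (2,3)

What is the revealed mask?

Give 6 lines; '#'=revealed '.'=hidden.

Answer: #...##
....##
...###
......
......
......

Derivation:
Click 1 (2,4) count=2: revealed 1 new [(2,4)] -> total=1
Click 2 (0,5) count=0: revealed 5 new [(0,4) (0,5) (1,4) (1,5) (2,5)] -> total=6
Click 3 (0,0) count=1: revealed 1 new [(0,0)] -> total=7
Click 4 (2,3) count=3: revealed 1 new [(2,3)] -> total=8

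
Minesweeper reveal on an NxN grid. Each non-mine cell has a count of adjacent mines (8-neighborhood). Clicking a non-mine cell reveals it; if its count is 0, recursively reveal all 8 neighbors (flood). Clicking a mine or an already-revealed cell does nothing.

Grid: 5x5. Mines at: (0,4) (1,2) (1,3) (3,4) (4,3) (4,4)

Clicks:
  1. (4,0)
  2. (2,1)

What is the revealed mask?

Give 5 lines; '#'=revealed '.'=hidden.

Click 1 (4,0) count=0: revealed 13 new [(0,0) (0,1) (1,0) (1,1) (2,0) (2,1) (2,2) (3,0) (3,1) (3,2) (4,0) (4,1) (4,2)] -> total=13
Click 2 (2,1) count=1: revealed 0 new [(none)] -> total=13

Answer: ##...
##...
###..
###..
###..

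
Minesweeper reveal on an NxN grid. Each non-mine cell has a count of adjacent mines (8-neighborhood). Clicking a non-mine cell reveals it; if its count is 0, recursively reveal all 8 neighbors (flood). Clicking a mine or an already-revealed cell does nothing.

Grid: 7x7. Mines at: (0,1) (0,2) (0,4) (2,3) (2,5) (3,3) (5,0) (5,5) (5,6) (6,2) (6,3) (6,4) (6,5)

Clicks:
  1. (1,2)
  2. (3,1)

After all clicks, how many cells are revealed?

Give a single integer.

Click 1 (1,2) count=3: revealed 1 new [(1,2)] -> total=1
Click 2 (3,1) count=0: revealed 11 new [(1,0) (1,1) (2,0) (2,1) (2,2) (3,0) (3,1) (3,2) (4,0) (4,1) (4,2)] -> total=12

Answer: 12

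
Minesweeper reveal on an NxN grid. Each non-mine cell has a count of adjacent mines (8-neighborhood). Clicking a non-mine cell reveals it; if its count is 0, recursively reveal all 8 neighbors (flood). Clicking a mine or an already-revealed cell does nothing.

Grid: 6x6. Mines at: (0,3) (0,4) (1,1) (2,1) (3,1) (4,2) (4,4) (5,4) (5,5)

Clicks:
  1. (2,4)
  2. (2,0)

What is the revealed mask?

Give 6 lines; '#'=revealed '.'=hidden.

Click 1 (2,4) count=0: revealed 12 new [(1,2) (1,3) (1,4) (1,5) (2,2) (2,3) (2,4) (2,5) (3,2) (3,3) (3,4) (3,5)] -> total=12
Click 2 (2,0) count=3: revealed 1 new [(2,0)] -> total=13

Answer: ......
..####
#.####
..####
......
......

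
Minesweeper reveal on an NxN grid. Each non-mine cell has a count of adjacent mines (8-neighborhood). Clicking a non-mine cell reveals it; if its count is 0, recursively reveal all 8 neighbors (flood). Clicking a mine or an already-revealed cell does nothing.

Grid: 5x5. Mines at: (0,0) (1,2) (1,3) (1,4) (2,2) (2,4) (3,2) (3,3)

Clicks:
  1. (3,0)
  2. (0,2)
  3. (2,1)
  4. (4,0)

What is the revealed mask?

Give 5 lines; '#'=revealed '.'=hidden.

Click 1 (3,0) count=0: revealed 8 new [(1,0) (1,1) (2,0) (2,1) (3,0) (3,1) (4,0) (4,1)] -> total=8
Click 2 (0,2) count=2: revealed 1 new [(0,2)] -> total=9
Click 3 (2,1) count=3: revealed 0 new [(none)] -> total=9
Click 4 (4,0) count=0: revealed 0 new [(none)] -> total=9

Answer: ..#..
##...
##...
##...
##...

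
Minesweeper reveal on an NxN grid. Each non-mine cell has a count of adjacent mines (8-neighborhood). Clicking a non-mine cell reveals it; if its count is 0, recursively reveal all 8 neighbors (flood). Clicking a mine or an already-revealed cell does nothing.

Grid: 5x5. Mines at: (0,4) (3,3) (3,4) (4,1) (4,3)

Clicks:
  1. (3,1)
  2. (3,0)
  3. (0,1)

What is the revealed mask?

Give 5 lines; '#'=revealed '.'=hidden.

Click 1 (3,1) count=1: revealed 1 new [(3,1)] -> total=1
Click 2 (3,0) count=1: revealed 1 new [(3,0)] -> total=2
Click 3 (0,1) count=0: revealed 13 new [(0,0) (0,1) (0,2) (0,3) (1,0) (1,1) (1,2) (1,3) (2,0) (2,1) (2,2) (2,3) (3,2)] -> total=15

Answer: ####.
####.
####.
###..
.....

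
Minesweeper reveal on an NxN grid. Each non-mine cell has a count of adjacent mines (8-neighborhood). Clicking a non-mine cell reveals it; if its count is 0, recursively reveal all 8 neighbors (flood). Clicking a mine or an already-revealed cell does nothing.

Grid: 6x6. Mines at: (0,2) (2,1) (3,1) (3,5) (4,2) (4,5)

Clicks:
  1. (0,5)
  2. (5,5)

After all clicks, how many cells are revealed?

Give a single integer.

Answer: 15

Derivation:
Click 1 (0,5) count=0: revealed 14 new [(0,3) (0,4) (0,5) (1,2) (1,3) (1,4) (1,5) (2,2) (2,3) (2,4) (2,5) (3,2) (3,3) (3,4)] -> total=14
Click 2 (5,5) count=1: revealed 1 new [(5,5)] -> total=15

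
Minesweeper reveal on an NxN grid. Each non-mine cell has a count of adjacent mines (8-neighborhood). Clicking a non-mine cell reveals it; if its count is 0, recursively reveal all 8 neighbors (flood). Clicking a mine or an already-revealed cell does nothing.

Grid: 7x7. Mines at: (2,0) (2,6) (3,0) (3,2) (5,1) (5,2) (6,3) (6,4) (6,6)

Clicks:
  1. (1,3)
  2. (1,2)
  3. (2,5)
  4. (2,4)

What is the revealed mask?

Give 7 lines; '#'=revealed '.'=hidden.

Click 1 (1,3) count=0: revealed 31 new [(0,0) (0,1) (0,2) (0,3) (0,4) (0,5) (0,6) (1,0) (1,1) (1,2) (1,3) (1,4) (1,5) (1,6) (2,1) (2,2) (2,3) (2,4) (2,5) (3,3) (3,4) (3,5) (3,6) (4,3) (4,4) (4,5) (4,6) (5,3) (5,4) (5,5) (5,6)] -> total=31
Click 2 (1,2) count=0: revealed 0 new [(none)] -> total=31
Click 3 (2,5) count=1: revealed 0 new [(none)] -> total=31
Click 4 (2,4) count=0: revealed 0 new [(none)] -> total=31

Answer: #######
#######
.#####.
...####
...####
...####
.......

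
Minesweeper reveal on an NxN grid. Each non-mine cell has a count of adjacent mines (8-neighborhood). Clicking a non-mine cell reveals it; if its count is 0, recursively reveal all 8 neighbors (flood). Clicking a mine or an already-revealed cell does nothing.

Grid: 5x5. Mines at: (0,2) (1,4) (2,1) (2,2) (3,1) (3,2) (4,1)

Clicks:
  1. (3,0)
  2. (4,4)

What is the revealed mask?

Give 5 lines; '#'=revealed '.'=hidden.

Click 1 (3,0) count=3: revealed 1 new [(3,0)] -> total=1
Click 2 (4,4) count=0: revealed 6 new [(2,3) (2,4) (3,3) (3,4) (4,3) (4,4)] -> total=7

Answer: .....
.....
...##
#..##
...##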